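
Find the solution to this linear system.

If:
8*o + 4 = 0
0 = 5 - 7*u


Then:
o = -1/2
u = 5/7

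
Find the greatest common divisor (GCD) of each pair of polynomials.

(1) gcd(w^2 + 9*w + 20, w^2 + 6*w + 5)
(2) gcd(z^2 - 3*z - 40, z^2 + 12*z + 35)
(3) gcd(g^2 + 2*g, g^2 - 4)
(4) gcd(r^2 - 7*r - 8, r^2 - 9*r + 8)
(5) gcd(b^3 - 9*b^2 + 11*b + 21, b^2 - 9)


(1) = w + 5
(2) = gcd((z - 8)*(z + 5), (z + 5)*(z + 7)) = z + 5
(3) = g + 2
(4) = gcd((r - 8)*(r + 1), (r - 8)*(r - 1)) = r - 8
(5) = b - 3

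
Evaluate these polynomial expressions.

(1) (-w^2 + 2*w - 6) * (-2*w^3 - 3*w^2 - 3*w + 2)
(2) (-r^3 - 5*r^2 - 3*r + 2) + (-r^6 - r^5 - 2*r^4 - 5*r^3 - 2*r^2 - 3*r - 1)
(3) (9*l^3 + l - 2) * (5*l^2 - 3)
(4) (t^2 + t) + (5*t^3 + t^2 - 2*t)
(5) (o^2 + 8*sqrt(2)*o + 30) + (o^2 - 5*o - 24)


(1) = 2*w^5 - w^4 + 9*w^3 + 10*w^2 + 22*w - 12
(2) = -r^6 - r^5 - 2*r^4 - 6*r^3 - 7*r^2 - 6*r + 1
(3) = 45*l^5 - 22*l^3 - 10*l^2 - 3*l + 6
(4) = 5*t^3 + 2*t^2 - t
(5) = 2*o^2 - 5*o + 8*sqrt(2)*o + 6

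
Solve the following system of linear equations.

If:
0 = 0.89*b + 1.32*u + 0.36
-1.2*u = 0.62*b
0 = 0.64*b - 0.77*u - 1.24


Then:
No Solution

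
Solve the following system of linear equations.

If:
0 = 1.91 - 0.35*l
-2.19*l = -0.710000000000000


Then:
No Solution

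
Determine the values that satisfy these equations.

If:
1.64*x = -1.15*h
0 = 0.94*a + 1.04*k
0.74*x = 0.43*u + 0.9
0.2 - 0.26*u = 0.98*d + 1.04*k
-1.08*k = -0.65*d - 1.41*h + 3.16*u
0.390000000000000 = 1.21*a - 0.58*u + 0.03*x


Then:
a = 0.06
d = 0.40
h = -1.33
k = -0.06
u = -0.49
x = 0.93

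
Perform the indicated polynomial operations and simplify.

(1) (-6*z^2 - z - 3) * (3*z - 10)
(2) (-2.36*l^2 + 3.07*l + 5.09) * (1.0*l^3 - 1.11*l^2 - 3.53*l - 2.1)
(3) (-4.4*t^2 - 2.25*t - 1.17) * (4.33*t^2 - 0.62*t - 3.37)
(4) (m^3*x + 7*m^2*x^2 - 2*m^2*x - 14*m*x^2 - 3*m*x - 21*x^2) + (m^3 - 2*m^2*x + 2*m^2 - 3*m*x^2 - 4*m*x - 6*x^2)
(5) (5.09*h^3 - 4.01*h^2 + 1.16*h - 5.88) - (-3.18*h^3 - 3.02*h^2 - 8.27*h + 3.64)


(1) = -18*z^3 + 57*z^2 + z + 30
(2) = -2.36*l^5 + 5.6896*l^4 + 10.0131*l^3 - 11.531*l^2 - 24.4147*l - 10.689
(3) = -19.052*t^4 - 7.0145*t^3 + 11.1569*t^2 + 8.3079*t + 3.9429
(4) = m^3*x + m^3 + 7*m^2*x^2 - 4*m^2*x + 2*m^2 - 17*m*x^2 - 7*m*x - 27*x^2
(5) = 8.27*h^3 - 0.99*h^2 + 9.43*h - 9.52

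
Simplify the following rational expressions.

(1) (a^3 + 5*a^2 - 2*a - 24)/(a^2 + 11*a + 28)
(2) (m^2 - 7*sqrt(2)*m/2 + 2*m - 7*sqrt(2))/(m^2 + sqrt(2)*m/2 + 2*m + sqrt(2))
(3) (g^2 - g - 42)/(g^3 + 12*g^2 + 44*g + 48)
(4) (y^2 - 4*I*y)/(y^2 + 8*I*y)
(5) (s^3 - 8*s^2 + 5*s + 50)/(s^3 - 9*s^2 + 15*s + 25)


(1) = (a^2 + a - 6)/(a + 7)
(2) = (4*m - 14*sqrt(2))/(4*m + 2*sqrt(2))
(3) = (g - 7)/(g^2 + 6*g + 8)
(4) = (y - 4*I)/(y + 8*I)
(5) = (s + 2)/(s + 1)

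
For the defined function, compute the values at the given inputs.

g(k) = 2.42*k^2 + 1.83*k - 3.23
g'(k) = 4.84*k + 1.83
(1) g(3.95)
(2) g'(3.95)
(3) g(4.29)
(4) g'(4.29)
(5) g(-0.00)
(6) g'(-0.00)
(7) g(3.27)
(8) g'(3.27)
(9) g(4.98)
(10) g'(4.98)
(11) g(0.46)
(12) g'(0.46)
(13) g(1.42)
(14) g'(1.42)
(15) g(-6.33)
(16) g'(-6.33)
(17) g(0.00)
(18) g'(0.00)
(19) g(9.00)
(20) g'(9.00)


(1) = 41.76
(2) = 20.95
(3) = 49.16
(4) = 22.59
(5) = -3.23
(6) = 1.83
(7) = 28.63
(8) = 17.66
(9) = 65.90
(10) = 25.93
(11) = -1.88
(12) = 4.06
(13) = 4.25
(14) = 8.70
(15) = 82.15
(16) = -28.81
(17) = -3.23
(18) = 1.83
(19) = 209.26
(20) = 45.39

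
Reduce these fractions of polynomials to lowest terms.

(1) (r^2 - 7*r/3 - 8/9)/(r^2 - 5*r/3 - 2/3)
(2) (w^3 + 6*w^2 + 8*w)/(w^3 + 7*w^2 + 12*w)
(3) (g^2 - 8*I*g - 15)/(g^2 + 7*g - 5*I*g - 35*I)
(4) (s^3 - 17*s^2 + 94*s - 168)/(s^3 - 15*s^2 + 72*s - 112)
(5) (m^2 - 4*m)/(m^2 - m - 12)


(1) = (3*r - 8)/(3*r - 6)
(2) = (w + 2)/(w + 3)
(3) = (g - 3*I)/(g + 7)
(4) = (s - 6)/(s - 4)
(5) = m/(m + 3)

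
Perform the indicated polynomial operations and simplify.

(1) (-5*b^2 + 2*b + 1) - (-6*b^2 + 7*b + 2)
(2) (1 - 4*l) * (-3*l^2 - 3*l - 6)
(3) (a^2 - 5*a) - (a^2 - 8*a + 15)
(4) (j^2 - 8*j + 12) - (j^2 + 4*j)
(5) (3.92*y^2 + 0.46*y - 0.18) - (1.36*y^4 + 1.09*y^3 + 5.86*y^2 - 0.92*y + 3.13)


(1) = b^2 - 5*b - 1
(2) = 12*l^3 + 9*l^2 + 21*l - 6
(3) = 3*a - 15
(4) = 12 - 12*j
(5) = -1.36*y^4 - 1.09*y^3 - 1.94*y^2 + 1.38*y - 3.31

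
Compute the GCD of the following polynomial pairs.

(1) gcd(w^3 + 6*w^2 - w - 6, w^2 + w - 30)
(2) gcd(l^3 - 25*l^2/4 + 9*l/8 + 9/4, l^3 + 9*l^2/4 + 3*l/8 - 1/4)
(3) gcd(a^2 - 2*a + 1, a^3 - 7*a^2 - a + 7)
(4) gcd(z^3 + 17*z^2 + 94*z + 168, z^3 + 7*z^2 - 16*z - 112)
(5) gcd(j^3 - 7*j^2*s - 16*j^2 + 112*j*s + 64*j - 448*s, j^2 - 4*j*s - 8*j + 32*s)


(1) = w + 6
(2) = l + 1/2
(3) = a - 1
(4) = gcd((z + 4)*(z + 6)*(z + 7), (z - 4)*(z + 4)*(z + 7)) = z^2 + 11*z + 28
(5) = gcd((j - 8)^2*(j - 7*s), (j - 8)*(j - 4*s)) = j - 8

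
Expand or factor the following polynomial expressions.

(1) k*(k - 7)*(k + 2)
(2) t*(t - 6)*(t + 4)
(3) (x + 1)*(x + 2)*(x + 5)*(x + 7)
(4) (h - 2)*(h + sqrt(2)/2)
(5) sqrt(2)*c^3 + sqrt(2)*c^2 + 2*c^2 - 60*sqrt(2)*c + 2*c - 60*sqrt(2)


(1) = k^3 - 5*k^2 - 14*k
(2) = t^3 - 2*t^2 - 24*t
(3) = x^4 + 15*x^3 + 73*x^2 + 129*x + 70
(4) = h^2 - 2*h + sqrt(2)*h/2 - sqrt(2)
(5) = (c - 5*sqrt(2))*(c + 6*sqrt(2))*(sqrt(2)*c + sqrt(2))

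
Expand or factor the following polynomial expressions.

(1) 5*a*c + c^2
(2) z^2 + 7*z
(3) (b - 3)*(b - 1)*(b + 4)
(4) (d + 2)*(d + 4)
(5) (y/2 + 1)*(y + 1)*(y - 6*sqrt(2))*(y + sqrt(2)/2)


(1) = c*(5*a + c)
(2) = z*(z + 7)
(3) = b^3 - 13*b + 12
(4) = d^2 + 6*d + 8
(5) = y^4/2 - 11*sqrt(2)*y^3/4 + 3*y^3/2 - 33*sqrt(2)*y^2/4 - 2*y^2 - 9*y - 11*sqrt(2)*y/2 - 6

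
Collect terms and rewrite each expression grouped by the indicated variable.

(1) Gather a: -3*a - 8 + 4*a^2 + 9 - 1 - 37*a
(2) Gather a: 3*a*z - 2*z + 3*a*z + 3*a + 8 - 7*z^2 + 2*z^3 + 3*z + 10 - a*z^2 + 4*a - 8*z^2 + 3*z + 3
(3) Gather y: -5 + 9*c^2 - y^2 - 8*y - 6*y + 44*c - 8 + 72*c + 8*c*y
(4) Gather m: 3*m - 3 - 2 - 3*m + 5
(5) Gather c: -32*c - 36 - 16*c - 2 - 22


(1) = 4*a^2 - 40*a
(2) = a*(-z^2 + 6*z + 7) + 2*z^3 - 15*z^2 + 4*z + 21
(3) = 9*c^2 + 116*c - y^2 + y*(8*c - 14) - 13
(4) = 0
(5) = -48*c - 60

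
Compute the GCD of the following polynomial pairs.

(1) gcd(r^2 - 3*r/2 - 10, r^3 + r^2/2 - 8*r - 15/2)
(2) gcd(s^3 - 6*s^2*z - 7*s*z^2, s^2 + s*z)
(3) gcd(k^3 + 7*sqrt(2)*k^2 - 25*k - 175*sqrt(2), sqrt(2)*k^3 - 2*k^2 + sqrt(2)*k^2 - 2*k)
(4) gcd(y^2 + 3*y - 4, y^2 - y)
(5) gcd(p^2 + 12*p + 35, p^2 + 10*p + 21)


(1) = r + 5/2
(2) = s^2 + s*z
(3) = 1
(4) = gcd((y - 1)*(y + 4), y*(y - 1)) = y - 1
(5) = gcd((p + 5)*(p + 7), (p + 3)*(p + 7)) = p + 7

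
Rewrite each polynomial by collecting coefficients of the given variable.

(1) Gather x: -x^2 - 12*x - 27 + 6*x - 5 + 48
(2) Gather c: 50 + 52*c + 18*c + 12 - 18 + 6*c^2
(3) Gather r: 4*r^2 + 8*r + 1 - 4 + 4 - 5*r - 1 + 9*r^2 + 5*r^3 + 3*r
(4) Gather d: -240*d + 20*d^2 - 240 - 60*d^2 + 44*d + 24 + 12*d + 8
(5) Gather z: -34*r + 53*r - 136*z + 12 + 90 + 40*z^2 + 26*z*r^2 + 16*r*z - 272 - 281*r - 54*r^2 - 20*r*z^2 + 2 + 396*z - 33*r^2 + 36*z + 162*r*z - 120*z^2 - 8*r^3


(1) = -x^2 - 6*x + 16
(2) = 6*c^2 + 70*c + 44
(3) = 5*r^3 + 13*r^2 + 6*r
(4) = -40*d^2 - 184*d - 208
(5) = -8*r^3 - 87*r^2 - 262*r + z^2*(-20*r - 80) + z*(26*r^2 + 178*r + 296) - 168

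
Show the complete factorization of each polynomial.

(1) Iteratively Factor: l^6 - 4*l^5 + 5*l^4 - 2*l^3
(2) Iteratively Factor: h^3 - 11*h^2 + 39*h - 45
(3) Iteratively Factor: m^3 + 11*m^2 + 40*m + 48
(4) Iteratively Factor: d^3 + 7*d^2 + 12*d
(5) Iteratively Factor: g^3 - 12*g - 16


(1) = (l)*(l^5 - 4*l^4 + 5*l^3 - 2*l^2) = l^2*(l^4 - 4*l^3 + 5*l^2 - 2*l) = l^2*(l - 2)*(l^3 - 2*l^2 + l) = l^2*(l - 2)*(l - 1)*(l^2 - l) = l^3*(l - 2)*(l - 1)*(l - 1)
(2) = (h - 5)*(h^2 - 6*h + 9) = (h - 5)*(h - 3)*(h - 3)
(3) = (m + 4)*(m^2 + 7*m + 12) = (m + 4)^2*(m + 3)
(4) = (d + 4)*(d^2 + 3*d) = d*(d + 4)*(d + 3)
(5) = (g + 2)*(g^2 - 2*g - 8) = (g - 4)*(g + 2)*(g + 2)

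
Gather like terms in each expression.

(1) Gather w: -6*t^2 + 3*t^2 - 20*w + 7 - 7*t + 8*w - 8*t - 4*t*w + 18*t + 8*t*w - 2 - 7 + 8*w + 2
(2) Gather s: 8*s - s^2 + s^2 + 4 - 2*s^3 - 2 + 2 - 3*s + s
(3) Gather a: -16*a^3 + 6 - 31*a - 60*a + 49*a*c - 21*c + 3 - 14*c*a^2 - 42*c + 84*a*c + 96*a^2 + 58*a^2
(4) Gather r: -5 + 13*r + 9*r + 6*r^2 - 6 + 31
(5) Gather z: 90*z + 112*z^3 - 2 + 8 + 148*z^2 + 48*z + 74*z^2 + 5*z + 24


(1) = -3*t^2 + 3*t + w*(4*t - 4)
(2) = -2*s^3 + 6*s + 4
(3) = -16*a^3 + a^2*(154 - 14*c) + a*(133*c - 91) - 63*c + 9
(4) = 6*r^2 + 22*r + 20
(5) = 112*z^3 + 222*z^2 + 143*z + 30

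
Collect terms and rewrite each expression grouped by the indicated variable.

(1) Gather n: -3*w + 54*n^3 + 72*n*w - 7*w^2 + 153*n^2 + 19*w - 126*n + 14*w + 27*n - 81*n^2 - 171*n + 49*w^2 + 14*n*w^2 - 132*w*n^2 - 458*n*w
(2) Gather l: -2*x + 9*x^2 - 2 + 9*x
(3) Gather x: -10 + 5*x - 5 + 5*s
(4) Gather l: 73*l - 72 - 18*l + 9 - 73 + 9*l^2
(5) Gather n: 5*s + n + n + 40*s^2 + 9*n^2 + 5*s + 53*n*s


(1) = 54*n^3 + n^2*(72 - 132*w) + n*(14*w^2 - 386*w - 270) + 42*w^2 + 30*w
(2) = 9*x^2 + 7*x - 2
(3) = 5*s + 5*x - 15
(4) = 9*l^2 + 55*l - 136
(5) = 9*n^2 + n*(53*s + 2) + 40*s^2 + 10*s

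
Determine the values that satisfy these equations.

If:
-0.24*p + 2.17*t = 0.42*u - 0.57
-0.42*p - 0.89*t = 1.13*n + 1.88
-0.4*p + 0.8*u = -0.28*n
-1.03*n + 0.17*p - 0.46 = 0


Then:
n = -0.69
p = -1.50
t = -0.53
u = -0.51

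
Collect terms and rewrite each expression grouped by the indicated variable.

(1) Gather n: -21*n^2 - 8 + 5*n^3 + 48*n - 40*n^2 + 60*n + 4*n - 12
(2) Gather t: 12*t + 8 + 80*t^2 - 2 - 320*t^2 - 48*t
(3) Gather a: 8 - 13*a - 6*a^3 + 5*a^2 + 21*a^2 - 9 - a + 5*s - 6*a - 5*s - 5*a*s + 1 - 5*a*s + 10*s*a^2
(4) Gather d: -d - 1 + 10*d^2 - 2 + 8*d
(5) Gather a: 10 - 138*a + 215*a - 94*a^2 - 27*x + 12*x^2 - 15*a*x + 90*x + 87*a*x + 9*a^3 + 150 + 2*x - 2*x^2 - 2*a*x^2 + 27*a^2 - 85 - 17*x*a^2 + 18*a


(1) = 5*n^3 - 61*n^2 + 112*n - 20
(2) = -240*t^2 - 36*t + 6
(3) = -6*a^3 + a^2*(10*s + 26) + a*(-10*s - 20)
(4) = 10*d^2 + 7*d - 3
(5) = 9*a^3 + a^2*(-17*x - 67) + a*(-2*x^2 + 72*x + 95) + 10*x^2 + 65*x + 75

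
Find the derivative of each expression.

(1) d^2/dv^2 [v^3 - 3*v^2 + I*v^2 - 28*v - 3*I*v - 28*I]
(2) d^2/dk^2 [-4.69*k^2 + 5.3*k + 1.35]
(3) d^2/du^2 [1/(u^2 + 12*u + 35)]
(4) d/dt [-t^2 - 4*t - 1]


(1) = 6*v - 6 + 2*I
(2) = -9.38000000000000
(3) = 2*(-u^2 - 12*u + 4*(u + 6)^2 - 35)/(u^2 + 12*u + 35)^3
(4) = -2*t - 4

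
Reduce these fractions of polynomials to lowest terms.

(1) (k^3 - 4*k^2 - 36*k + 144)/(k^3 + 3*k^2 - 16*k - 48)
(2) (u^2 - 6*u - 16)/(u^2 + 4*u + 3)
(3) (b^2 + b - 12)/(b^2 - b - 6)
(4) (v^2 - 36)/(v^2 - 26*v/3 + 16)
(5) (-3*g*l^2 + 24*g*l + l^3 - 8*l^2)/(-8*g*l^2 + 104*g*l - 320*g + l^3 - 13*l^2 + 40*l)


(1) = (k^2 - 36)/(k^2 + 7*k + 12)
(2) = (u^2 - 6*u - 16)/(u^2 + 4*u + 3)
(3) = (b + 4)/(b + 2)
(4) = (3*v + 18)/(3*v - 8)
(5) = (3*g*l - l^2)/(8*g*l - 40*g - l^2 + 5*l)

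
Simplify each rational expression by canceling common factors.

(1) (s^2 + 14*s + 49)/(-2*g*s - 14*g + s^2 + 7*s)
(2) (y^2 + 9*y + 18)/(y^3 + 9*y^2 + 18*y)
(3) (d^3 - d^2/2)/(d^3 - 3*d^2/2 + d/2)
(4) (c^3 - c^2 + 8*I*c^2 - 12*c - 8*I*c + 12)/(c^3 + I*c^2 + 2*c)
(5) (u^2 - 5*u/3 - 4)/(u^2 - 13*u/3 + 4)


(1) = (s + 7)/(-2*g + s)
(2) = 1/y
(3) = d/(d - 1)
(4) = (c^2 + c*(-1 + 6*I) - 6*I)/(c^2 - I*c)
(5) = (3*u + 4)/(3*u - 4)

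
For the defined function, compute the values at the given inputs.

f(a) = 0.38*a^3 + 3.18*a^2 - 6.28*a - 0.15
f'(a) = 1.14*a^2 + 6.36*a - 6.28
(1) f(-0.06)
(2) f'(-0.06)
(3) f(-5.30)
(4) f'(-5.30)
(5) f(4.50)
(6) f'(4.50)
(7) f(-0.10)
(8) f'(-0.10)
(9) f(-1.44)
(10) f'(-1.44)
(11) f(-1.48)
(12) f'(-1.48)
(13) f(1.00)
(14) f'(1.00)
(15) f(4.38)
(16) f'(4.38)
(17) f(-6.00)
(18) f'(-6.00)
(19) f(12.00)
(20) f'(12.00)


(1) = 0.24
(2) = -6.66
(3) = 65.89
(4) = -7.97
(5) = 70.61
(6) = 45.42
(7) = 0.51
(8) = -6.90
(9) = 14.35
(10) = -13.07
(11) = 14.88
(12) = -13.20
(13) = -2.87
(14) = 1.22
(15) = 65.28
(16) = 43.45
(17) = 69.93
(18) = -3.40
(19) = 1039.05
(20) = 234.20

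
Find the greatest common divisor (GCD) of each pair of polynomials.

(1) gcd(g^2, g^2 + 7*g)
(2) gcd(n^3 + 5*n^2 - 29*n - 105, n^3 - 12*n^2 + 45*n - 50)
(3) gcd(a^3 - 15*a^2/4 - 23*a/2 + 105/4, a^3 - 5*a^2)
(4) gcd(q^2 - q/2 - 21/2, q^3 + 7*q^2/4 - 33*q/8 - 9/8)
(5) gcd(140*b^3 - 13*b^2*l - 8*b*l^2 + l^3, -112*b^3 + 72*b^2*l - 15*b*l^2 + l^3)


(1) = gcd(g^2, g*(g + 7)) = g
(2) = gcd((n - 5)*(n + 3)*(n + 7), (n - 5)^2*(n - 2)) = n - 5
(3) = a - 5
(4) = q + 3
(5) = gcd((-7*b + l)*(-5*b + l)*(4*b + l), (-7*b + l)*(-4*b + l)^2) = 7*b - l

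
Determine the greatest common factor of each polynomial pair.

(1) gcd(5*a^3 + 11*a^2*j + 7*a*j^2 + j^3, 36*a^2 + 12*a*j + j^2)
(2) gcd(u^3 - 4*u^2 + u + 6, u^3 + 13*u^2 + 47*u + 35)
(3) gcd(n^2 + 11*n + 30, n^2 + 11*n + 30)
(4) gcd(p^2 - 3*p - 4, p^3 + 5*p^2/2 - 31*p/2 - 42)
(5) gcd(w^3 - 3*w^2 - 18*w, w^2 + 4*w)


(1) = gcd((a + j)^2*(5*a + j), (6*a + j)^2) = 1
(2) = gcd((u - 3)*(u - 2)*(u + 1), (u + 1)*(u + 5)*(u + 7)) = u + 1
(3) = n^2 + 11*n + 30
(4) = gcd((p - 4)*(p + 1), (p - 4)*(p + 3)*(p + 7/2)) = p - 4
(5) = w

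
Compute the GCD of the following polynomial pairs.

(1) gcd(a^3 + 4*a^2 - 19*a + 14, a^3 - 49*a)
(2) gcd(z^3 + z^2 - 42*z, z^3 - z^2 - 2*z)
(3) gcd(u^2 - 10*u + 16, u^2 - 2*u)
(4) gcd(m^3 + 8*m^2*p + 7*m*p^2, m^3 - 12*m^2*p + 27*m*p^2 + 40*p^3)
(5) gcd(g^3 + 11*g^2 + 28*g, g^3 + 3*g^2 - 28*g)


(1) = a + 7
(2) = gcd(z*(z - 6)*(z + 7), z*(z - 2)*(z + 1)) = z
(3) = u - 2
(4) = m + p
(5) = g^2 + 7*g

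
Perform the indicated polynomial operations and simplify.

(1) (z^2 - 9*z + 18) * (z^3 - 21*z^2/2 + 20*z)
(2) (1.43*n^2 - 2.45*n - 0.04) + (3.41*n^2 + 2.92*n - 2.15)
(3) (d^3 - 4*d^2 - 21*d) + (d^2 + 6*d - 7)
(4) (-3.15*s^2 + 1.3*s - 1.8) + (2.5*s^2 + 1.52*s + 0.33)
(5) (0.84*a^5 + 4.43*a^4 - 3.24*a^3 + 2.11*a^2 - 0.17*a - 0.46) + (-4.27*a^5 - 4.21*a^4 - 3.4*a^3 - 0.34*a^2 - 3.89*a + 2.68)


(1) = z^5 - 39*z^4/2 + 265*z^3/2 - 369*z^2 + 360*z
(2) = 4.84*n^2 + 0.47*n - 2.19
(3) = d^3 - 3*d^2 - 15*d - 7
(4) = -0.65*s^2 + 2.82*s - 1.47
(5) = -3.43*a^5 + 0.22*a^4 - 6.64*a^3 + 1.77*a^2 - 4.06*a + 2.22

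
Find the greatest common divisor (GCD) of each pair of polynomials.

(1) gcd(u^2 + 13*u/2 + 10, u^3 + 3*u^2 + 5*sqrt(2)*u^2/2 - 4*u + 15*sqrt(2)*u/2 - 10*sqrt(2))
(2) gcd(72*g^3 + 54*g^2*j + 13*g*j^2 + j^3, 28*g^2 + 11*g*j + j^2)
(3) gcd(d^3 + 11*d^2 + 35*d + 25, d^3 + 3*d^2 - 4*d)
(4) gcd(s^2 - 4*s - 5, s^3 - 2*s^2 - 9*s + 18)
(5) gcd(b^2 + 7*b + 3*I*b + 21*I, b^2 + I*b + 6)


(1) = u + 4
(2) = gcd((3*g + j)*(4*g + j)*(6*g + j), (4*g + j)*(7*g + j)) = 4*g + j
(3) = 1
(4) = 1
(5) = gcd((b + 7)*(b + 3*I), (b - 2*I)*(b + 3*I)) = b + 3*I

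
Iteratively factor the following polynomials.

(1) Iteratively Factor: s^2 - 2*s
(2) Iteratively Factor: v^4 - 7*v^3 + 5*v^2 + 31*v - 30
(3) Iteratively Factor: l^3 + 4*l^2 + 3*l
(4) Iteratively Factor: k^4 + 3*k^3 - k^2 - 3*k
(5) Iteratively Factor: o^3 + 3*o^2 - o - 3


(1) = (s)*(s - 2)
(2) = (v + 2)*(v^3 - 9*v^2 + 23*v - 15) = (v - 1)*(v + 2)*(v^2 - 8*v + 15) = (v - 5)*(v - 1)*(v + 2)*(v - 3)
(3) = (l)*(l^2 + 4*l + 3) = l*(l + 3)*(l + 1)
(4) = (k + 3)*(k^3 - k) = (k - 1)*(k + 3)*(k^2 + k) = k*(k - 1)*(k + 3)*(k + 1)
(5) = (o + 1)*(o^2 + 2*o - 3) = (o - 1)*(o + 1)*(o + 3)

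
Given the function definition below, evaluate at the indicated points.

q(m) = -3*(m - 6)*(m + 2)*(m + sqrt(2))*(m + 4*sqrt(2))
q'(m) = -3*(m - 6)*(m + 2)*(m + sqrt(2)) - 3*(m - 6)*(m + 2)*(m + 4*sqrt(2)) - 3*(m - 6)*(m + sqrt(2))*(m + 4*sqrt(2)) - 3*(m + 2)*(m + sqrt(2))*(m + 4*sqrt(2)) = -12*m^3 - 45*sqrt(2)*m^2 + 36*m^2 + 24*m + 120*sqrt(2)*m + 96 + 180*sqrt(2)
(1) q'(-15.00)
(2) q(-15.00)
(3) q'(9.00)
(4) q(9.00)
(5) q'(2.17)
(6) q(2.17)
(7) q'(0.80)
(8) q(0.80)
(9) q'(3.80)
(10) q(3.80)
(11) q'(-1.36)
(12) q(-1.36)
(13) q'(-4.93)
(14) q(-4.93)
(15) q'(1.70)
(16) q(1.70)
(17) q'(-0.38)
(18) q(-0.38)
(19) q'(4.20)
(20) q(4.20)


(1) = 31726.06
(2) = -103958.93
(3) = -8892.90
(4) = -15111.32
(5) = 518.13
(6) = 1344.12
(7) = 481.69
(8) = 624.49
(9) = 29.06
(10) = 1887.59
(11) = 66.18
(12) = 3.29
(13) = 161.69
(14) = 245.52
(15) = 541.02
(16) = 1093.53
(17) = 273.62
(18) = 169.22
(19) = -212.50
(20) = 1852.73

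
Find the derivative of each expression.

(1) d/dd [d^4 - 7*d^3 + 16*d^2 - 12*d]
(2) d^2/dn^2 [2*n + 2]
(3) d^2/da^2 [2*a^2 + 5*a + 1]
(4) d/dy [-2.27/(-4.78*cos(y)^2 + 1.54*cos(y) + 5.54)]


(1) = 4*d^3 - 21*d^2 + 32*d - 12
(2) = 0
(3) = 4
(4) = (21.7012*cos(y) - 3.4958)*sin(y)/(-4.78*cos(y)^2 + 1.54*cos(y) + 5.54)^2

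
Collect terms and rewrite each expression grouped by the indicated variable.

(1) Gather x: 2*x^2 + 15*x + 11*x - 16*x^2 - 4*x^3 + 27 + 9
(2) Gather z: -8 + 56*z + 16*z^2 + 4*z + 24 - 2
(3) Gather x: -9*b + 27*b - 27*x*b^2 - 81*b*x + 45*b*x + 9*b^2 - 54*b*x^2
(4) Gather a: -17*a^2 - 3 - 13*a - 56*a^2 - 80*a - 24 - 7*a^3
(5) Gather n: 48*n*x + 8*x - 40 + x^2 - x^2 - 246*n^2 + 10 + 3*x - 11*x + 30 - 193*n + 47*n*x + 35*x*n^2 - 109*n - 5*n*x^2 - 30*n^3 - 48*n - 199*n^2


(1) = -4*x^3 - 14*x^2 + 26*x + 36
(2) = 16*z^2 + 60*z + 14
(3) = 9*b^2 - 54*b*x^2 + 18*b + x*(-27*b^2 - 36*b)
(4) = -7*a^3 - 73*a^2 - 93*a - 27
(5) = -30*n^3 + n^2*(35*x - 445) + n*(-5*x^2 + 95*x - 350)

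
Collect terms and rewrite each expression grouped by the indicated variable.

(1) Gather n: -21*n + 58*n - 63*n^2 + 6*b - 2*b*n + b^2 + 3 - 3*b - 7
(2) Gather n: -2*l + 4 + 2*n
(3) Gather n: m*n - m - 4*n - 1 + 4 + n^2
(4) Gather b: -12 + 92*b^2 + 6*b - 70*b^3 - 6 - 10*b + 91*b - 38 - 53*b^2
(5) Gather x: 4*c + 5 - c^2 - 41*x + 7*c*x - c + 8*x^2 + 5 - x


(1) = b^2 + 3*b - 63*n^2 + n*(37 - 2*b) - 4
(2) = -2*l + 2*n + 4
(3) = -m + n^2 + n*(m - 4) + 3
(4) = -70*b^3 + 39*b^2 + 87*b - 56
(5) = -c^2 + 3*c + 8*x^2 + x*(7*c - 42) + 10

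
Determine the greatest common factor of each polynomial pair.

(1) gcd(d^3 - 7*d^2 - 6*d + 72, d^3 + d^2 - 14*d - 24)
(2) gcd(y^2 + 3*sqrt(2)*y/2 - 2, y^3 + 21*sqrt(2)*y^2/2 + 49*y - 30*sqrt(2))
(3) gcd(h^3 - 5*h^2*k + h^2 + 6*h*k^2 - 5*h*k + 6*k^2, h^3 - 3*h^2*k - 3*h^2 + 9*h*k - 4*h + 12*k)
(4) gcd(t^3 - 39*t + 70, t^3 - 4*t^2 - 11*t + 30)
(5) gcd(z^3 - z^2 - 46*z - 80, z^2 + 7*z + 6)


(1) = gcd((d - 6)*(d - 4)*(d + 3), (d - 4)*(d + 2)*(d + 3)) = d^2 - d - 12
(2) = y - sqrt(2)/2
(3) = gcd((h + 1)*(h - 3*k)*(h - 2*k), (h - 4)*(h + 1)*(h - 3*k)) = h^2 - 3*h*k + h - 3*k
(4) = gcd((t - 5)*(t - 2)*(t + 7), (t - 5)*(t - 2)*(t + 3)) = t^2 - 7*t + 10
(5) = gcd((z - 8)*(z + 2)*(z + 5), (z + 1)*(z + 6)) = 1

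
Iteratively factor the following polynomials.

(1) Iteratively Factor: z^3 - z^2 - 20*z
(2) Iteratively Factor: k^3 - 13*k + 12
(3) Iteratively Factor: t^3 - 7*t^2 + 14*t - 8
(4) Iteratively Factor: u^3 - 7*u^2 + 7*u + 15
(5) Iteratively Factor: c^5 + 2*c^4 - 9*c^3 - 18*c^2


(1) = (z)*(z^2 - z - 20) = z*(z + 4)*(z - 5)
(2) = (k - 1)*(k^2 + k - 12) = (k - 1)*(k + 4)*(k - 3)
(3) = (t - 4)*(t^2 - 3*t + 2) = (t - 4)*(t - 2)*(t - 1)
(4) = (u + 1)*(u^2 - 8*u + 15) = (u - 3)*(u + 1)*(u - 5)
(5) = (c)*(c^4 + 2*c^3 - 9*c^2 - 18*c) = c*(c + 2)*(c^3 - 9*c) = c^2*(c + 2)*(c^2 - 9) = c^2*(c - 3)*(c + 2)*(c + 3)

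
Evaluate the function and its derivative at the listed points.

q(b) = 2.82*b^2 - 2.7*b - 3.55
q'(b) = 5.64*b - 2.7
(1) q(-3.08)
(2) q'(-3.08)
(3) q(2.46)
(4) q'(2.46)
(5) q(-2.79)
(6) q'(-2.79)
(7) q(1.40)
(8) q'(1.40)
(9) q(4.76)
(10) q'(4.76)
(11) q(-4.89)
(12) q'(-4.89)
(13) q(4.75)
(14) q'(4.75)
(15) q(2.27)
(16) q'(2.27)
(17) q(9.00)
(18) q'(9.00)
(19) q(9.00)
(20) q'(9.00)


(1) = 31.52
(2) = -20.07
(3) = 6.87
(4) = 11.17
(5) = 25.93
(6) = -18.44
(7) = -1.80
(8) = 5.20
(9) = 47.49
(10) = 24.15
(11) = 77.09
(12) = -30.28
(13) = 47.25
(14) = 24.09
(15) = 4.85
(16) = 10.10
(17) = 200.57
(18) = 48.06
(19) = 200.57
(20) = 48.06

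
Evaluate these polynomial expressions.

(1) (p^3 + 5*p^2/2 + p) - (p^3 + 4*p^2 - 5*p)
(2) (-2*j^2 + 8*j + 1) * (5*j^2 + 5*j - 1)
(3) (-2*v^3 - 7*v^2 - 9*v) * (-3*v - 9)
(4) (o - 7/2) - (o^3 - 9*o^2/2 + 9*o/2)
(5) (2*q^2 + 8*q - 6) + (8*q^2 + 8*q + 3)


(1) = -3*p^2/2 + 6*p
(2) = -10*j^4 + 30*j^3 + 47*j^2 - 3*j - 1
(3) = 6*v^4 + 39*v^3 + 90*v^2 + 81*v
(4) = -o^3 + 9*o^2/2 - 7*o/2 - 7/2
(5) = 10*q^2 + 16*q - 3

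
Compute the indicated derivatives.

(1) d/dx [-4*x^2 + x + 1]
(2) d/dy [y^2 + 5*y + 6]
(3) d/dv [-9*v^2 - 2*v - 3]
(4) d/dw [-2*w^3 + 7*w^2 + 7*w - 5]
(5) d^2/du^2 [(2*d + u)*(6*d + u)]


(1) = 1 - 8*x
(2) = 2*y + 5
(3) = -18*v - 2
(4) = -6*w^2 + 14*w + 7
(5) = 2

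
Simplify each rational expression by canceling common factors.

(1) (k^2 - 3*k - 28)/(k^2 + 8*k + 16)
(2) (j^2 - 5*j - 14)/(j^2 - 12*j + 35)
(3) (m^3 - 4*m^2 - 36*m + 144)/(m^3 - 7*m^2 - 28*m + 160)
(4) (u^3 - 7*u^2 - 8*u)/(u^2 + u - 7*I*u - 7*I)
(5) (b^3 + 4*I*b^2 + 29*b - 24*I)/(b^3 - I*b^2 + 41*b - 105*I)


(1) = (k - 7)/(k + 4)
(2) = (j + 2)/(j - 5)
(3) = (m^2 - 36)/(m^2 - 3*m - 40)
(4) = (u^2 - 8*u)/(u - 7*I)
(5) = (b^2 + 7*I*b + 8)/(b^2 + 2*I*b + 35)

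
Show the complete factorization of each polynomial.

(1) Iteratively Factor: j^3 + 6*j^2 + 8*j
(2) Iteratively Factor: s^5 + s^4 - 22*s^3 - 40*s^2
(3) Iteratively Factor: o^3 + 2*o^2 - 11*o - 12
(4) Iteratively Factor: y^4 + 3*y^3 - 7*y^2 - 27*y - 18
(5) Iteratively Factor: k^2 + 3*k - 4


(1) = (j)*(j^2 + 6*j + 8) = j*(j + 4)*(j + 2)
(2) = (s)*(s^4 + s^3 - 22*s^2 - 40*s) = s*(s + 2)*(s^3 - s^2 - 20*s) = s*(s - 5)*(s + 2)*(s^2 + 4*s) = s*(s - 5)*(s + 2)*(s + 4)*(s)
(3) = (o - 3)*(o^2 + 5*o + 4) = (o - 3)*(o + 1)*(o + 4)
(4) = (y + 1)*(y^3 + 2*y^2 - 9*y - 18) = (y + 1)*(y + 3)*(y^2 - y - 6) = (y - 3)*(y + 1)*(y + 3)*(y + 2)
(5) = (k + 4)*(k - 1)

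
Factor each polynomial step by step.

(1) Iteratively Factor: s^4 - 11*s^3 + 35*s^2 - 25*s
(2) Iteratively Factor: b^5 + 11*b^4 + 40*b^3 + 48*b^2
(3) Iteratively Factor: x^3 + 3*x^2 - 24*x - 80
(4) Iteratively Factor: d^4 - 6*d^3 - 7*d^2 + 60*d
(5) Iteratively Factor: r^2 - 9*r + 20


(1) = (s - 5)*(s^3 - 6*s^2 + 5*s) = s*(s - 5)*(s^2 - 6*s + 5) = s*(s - 5)*(s - 1)*(s - 5)
(2) = (b)*(b^4 + 11*b^3 + 40*b^2 + 48*b) = b*(b + 4)*(b^3 + 7*b^2 + 12*b) = b*(b + 3)*(b + 4)*(b^2 + 4*b) = b^2*(b + 3)*(b + 4)*(b + 4)
(3) = (x - 5)*(x^2 + 8*x + 16) = (x - 5)*(x + 4)*(x + 4)
(4) = (d + 3)*(d^3 - 9*d^2 + 20*d) = d*(d + 3)*(d^2 - 9*d + 20) = d*(d - 4)*(d + 3)*(d - 5)
(5) = (r - 5)*(r - 4)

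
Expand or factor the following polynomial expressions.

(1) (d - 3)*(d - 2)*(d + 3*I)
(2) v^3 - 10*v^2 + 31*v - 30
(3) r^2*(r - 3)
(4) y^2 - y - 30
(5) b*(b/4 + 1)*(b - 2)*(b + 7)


(1) = d^3 - 5*d^2 + 3*I*d^2 + 6*d - 15*I*d + 18*I
(2) = (v - 5)*(v - 3)*(v - 2)
(3) = r^3 - 3*r^2
(4) = (y - 6)*(y + 5)
(5) = b^4/4 + 9*b^3/4 + 3*b^2/2 - 14*b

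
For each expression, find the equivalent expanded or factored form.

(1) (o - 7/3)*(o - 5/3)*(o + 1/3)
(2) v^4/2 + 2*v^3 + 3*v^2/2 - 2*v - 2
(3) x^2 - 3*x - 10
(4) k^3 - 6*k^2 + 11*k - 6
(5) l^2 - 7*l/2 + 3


(1) = o^3 - 11*o^2/3 + 23*o/9 + 35/27
(2) = (v/2 + 1)*(v - 1)*(v + 1)*(v + 2)
(3) = (x - 5)*(x + 2)
(4) = (k - 3)*(k - 2)*(k - 1)
(5) = (l - 2)*(l - 3/2)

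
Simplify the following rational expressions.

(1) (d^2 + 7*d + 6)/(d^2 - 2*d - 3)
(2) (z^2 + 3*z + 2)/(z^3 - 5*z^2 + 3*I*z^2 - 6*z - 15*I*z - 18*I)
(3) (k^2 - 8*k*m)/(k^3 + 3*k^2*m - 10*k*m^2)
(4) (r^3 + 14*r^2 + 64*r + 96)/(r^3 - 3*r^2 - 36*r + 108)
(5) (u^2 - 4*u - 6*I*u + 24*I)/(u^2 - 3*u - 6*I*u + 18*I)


(1) = (d + 6)/(d - 3)
(2) = (z + 2)/(z^2 + z*(-6 + 3*I) - 18*I)
(3) = (k - 8*m)/(k^2 + 3*k*m - 10*m^2)
(4) = (r^2 + 8*r + 16)/(r^2 - 9*r + 18)
(5) = (u - 4)/(u - 3)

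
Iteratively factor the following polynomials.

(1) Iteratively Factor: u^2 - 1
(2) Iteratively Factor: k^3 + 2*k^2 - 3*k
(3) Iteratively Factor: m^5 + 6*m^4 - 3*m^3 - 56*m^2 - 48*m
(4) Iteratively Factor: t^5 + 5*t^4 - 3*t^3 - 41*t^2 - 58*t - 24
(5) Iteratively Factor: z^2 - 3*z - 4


(1) = (u - 1)*(u + 1)
(2) = (k - 1)*(k^2 + 3*k) = k*(k - 1)*(k + 3)
(3) = (m + 4)*(m^4 + 2*m^3 - 11*m^2 - 12*m) = (m + 4)^2*(m^3 - 2*m^2 - 3*m) = m*(m + 4)^2*(m^2 - 2*m - 3) = m*(m - 3)*(m + 4)^2*(m + 1)
(4) = (t + 1)*(t^4 + 4*t^3 - 7*t^2 - 34*t - 24) = (t + 1)*(t + 2)*(t^3 + 2*t^2 - 11*t - 12) = (t + 1)*(t + 2)*(t + 4)*(t^2 - 2*t - 3) = (t + 1)^2*(t + 2)*(t + 4)*(t - 3)
(5) = (z - 4)*(z + 1)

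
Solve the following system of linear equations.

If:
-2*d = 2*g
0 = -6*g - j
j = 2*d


Then:
d = 0
g = 0
j = 0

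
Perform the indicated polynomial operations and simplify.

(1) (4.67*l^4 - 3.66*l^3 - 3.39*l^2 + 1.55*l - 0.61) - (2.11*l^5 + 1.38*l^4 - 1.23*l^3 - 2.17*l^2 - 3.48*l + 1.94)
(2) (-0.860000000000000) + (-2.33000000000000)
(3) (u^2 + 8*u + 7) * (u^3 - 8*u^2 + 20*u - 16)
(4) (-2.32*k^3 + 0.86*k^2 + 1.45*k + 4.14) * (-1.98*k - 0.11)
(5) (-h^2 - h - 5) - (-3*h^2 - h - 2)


(1) = -2.11*l^5 + 3.29*l^4 - 2.43*l^3 - 1.22*l^2 + 5.03*l - 2.55
(2) = -3.19000000000000
(3) = u^5 - 37*u^3 + 88*u^2 + 12*u - 112
(4) = 4.5936*k^4 - 1.4476*k^3 - 2.9656*k^2 - 8.3567*k - 0.4554
(5) = 2*h^2 - 3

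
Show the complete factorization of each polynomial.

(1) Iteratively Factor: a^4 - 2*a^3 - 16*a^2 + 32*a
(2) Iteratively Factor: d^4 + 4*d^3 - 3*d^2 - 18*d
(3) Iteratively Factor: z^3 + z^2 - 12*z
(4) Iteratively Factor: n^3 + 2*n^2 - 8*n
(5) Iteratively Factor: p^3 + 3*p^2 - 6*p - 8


(1) = (a + 4)*(a^3 - 6*a^2 + 8*a) = (a - 4)*(a + 4)*(a^2 - 2*a) = (a - 4)*(a - 2)*(a + 4)*(a)
(2) = (d + 3)*(d^3 + d^2 - 6*d) = (d + 3)^2*(d^2 - 2*d) = d*(d + 3)^2*(d - 2)
(3) = (z - 3)*(z^2 + 4*z) = (z - 3)*(z + 4)*(z)
(4) = (n - 2)*(n^2 + 4*n) = (n - 2)*(n + 4)*(n)
(5) = (p - 2)*(p^2 + 5*p + 4) = (p - 2)*(p + 1)*(p + 4)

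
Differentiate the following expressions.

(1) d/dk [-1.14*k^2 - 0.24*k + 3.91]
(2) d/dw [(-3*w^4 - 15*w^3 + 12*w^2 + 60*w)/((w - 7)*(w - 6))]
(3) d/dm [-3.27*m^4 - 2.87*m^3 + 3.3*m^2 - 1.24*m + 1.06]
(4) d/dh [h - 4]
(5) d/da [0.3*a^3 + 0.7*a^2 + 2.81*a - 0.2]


(1) = -2.28*k - 0.24
(2) = 6*(-w^5 + 17*w^4 - 19*w^3 - 351*w^2 + 168*w + 420)/(w^4 - 26*w^3 + 253*w^2 - 1092*w + 1764)
(3) = -13.08*m^3 - 8.61*m^2 + 6.6*m - 1.24
(4) = 1
(5) = 0.9*a^2 + 1.4*a + 2.81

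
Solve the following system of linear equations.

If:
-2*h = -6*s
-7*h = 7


Then:
h = -1
s = -1/3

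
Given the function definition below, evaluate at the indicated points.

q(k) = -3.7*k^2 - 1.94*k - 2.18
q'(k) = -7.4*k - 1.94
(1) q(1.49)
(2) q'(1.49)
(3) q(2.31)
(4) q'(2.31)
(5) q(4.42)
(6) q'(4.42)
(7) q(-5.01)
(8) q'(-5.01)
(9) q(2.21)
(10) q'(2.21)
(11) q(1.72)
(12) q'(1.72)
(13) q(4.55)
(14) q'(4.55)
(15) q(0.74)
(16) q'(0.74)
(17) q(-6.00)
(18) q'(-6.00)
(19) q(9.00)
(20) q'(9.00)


(1) = -13.28
(2) = -12.97
(3) = -26.40
(4) = -19.03
(5) = -83.04
(6) = -34.65
(7) = -85.33
(8) = 35.13
(9) = -24.54
(10) = -18.29
(11) = -16.46
(12) = -14.67
(13) = -87.61
(14) = -35.61
(15) = -5.64
(16) = -7.42
(17) = -123.74
(18) = 42.46
(19) = -319.34
(20) = -68.54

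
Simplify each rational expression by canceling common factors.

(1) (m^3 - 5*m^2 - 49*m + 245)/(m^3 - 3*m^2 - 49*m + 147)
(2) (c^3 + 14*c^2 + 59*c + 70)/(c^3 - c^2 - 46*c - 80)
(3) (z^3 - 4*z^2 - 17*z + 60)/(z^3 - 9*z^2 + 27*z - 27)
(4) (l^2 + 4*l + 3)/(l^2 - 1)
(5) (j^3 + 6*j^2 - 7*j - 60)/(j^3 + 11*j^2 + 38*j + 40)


(1) = (m - 5)/(m - 3)
(2) = (c + 7)/(c - 8)
(3) = (z^2 - z - 20)/(z^2 - 6*z + 9)
(4) = (l + 3)/(l - 1)
(5) = (j - 3)/(j + 2)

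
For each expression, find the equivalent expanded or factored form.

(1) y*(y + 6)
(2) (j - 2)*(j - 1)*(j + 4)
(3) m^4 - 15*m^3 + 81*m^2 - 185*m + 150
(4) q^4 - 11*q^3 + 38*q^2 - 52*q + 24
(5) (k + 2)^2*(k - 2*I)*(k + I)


(1) = y^2 + 6*y
(2) = j^3 + j^2 - 10*j + 8
(3) = (m - 5)^2*(m - 3)*(m - 2)
(4) = (q - 6)*(q - 2)^2*(q - 1)
(5) = k^4 + 4*k^3 - I*k^3 + 6*k^2 - 4*I*k^2 + 8*k - 4*I*k + 8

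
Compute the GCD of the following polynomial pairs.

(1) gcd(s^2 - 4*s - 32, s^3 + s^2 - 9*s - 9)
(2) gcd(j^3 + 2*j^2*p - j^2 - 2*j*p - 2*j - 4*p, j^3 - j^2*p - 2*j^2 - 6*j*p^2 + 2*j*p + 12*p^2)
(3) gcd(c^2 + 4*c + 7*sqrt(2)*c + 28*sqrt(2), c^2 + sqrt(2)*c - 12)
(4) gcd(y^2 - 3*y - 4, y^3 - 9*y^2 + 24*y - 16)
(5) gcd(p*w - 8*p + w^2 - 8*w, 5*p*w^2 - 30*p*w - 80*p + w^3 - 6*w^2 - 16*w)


(1) = 1
(2) = gcd((j - 2)*(j + 1)*(j + 2*p), (j - 2)*(j - 3*p)*(j + 2*p)) = j^2 + 2*j*p - 2*j - 4*p
(3) = 1
(4) = y - 4
(5) = w - 8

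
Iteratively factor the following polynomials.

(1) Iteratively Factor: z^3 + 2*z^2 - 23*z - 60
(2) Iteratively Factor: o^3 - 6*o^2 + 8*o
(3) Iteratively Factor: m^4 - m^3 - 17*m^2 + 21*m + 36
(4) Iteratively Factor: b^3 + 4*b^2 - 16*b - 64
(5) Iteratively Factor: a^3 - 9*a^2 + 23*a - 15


(1) = (z + 3)*(z^2 - z - 20) = (z - 5)*(z + 3)*(z + 4)
(2) = (o - 2)*(o^2 - 4*o) = (o - 4)*(o - 2)*(o)
(3) = (m + 1)*(m^3 - 2*m^2 - 15*m + 36) = (m + 1)*(m + 4)*(m^2 - 6*m + 9) = (m - 3)*(m + 1)*(m + 4)*(m - 3)
(4) = (b + 4)*(b^2 - 16) = (b - 4)*(b + 4)*(b + 4)
(5) = (a - 3)*(a^2 - 6*a + 5) = (a - 5)*(a - 3)*(a - 1)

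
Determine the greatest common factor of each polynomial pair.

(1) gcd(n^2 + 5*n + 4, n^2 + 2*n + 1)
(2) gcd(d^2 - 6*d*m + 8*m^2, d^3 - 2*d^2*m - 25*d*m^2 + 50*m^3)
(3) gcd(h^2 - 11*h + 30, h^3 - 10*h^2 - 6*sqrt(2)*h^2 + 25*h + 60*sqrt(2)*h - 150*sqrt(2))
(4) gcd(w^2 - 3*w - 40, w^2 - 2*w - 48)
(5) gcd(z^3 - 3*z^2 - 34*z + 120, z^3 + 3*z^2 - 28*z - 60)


(1) = gcd((n + 1)*(n + 4), (n + 1)^2) = n + 1
(2) = d - 2*m
(3) = gcd((h - 6)*(h - 5), (h - 5)^2*(h - 6*sqrt(2))) = h - 5
(4) = w - 8
(5) = z^2 + z - 30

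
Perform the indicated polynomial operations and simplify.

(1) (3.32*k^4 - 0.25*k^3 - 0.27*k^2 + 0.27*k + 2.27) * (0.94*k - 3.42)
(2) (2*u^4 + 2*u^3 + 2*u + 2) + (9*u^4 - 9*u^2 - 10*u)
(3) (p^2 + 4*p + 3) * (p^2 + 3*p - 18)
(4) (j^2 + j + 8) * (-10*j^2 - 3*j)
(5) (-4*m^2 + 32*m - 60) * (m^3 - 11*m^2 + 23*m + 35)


(1) = 3.1208*k^5 - 11.5894*k^4 + 0.6012*k^3 + 1.1772*k^2 + 1.2104*k - 7.7634
(2) = 11*u^4 + 2*u^3 - 9*u^2 - 8*u + 2
(3) = p^4 + 7*p^3 - 3*p^2 - 63*p - 54
(4) = -10*j^4 - 13*j^3 - 83*j^2 - 24*j
(5) = -4*m^5 + 76*m^4 - 504*m^3 + 1256*m^2 - 260*m - 2100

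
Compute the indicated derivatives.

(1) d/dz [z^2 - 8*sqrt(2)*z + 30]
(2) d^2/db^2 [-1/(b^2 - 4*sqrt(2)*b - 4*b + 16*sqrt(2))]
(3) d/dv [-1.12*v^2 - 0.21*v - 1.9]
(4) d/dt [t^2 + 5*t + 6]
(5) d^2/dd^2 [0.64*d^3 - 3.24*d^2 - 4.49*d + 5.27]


(1) = 2*z - 8*sqrt(2)
(2) = 2*(b^2 - 4*sqrt(2)*b - 4*b - 4*(-b + 2 + 2*sqrt(2))^2 + 16*sqrt(2))/(b^2 - 4*sqrt(2)*b - 4*b + 16*sqrt(2))^3
(3) = -2.24*v - 0.21
(4) = 2*t + 5
(5) = 3.84*d - 6.48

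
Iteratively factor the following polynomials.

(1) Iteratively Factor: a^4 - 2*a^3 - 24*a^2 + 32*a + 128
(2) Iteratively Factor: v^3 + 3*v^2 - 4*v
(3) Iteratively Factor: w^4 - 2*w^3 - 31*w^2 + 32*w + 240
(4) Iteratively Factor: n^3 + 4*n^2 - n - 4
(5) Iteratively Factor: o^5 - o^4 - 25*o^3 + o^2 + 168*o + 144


(1) = (a - 4)*(a^3 + 2*a^2 - 16*a - 32) = (a - 4)*(a + 4)*(a^2 - 2*a - 8) = (a - 4)*(a + 2)*(a + 4)*(a - 4)
(2) = (v - 1)*(v^2 + 4*v) = v*(v - 1)*(v + 4)
(3) = (w + 3)*(w^3 - 5*w^2 - 16*w + 80) = (w - 4)*(w + 3)*(w^2 - w - 20) = (w - 4)*(w + 3)*(w + 4)*(w - 5)
(4) = (n + 4)*(n^2 - 1) = (n - 1)*(n + 4)*(n + 1)
(5) = (o + 3)*(o^4 - 4*o^3 - 13*o^2 + 40*o + 48) = (o - 4)*(o + 3)*(o^3 - 13*o - 12) = (o - 4)*(o + 3)^2*(o^2 - 3*o - 4) = (o - 4)*(o + 1)*(o + 3)^2*(o - 4)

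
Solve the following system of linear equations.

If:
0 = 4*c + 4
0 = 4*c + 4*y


Then:
c = -1
y = 1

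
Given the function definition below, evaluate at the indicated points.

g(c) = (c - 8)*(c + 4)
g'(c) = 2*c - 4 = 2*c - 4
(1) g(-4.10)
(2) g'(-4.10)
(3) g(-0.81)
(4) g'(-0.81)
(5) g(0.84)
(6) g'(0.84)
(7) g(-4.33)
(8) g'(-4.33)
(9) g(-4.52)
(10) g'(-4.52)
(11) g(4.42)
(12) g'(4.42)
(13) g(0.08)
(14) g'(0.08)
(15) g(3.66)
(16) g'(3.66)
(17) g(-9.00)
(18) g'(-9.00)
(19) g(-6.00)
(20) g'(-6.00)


(1) = 1.21
(2) = -12.20
(3) = -28.10
(4) = -5.62
(5) = -34.65
(6) = -2.32
(7) = 4.07
(8) = -12.66
(9) = 6.51
(10) = -13.04
(11) = -30.14
(12) = 4.84
(13) = -32.31
(14) = -3.84
(15) = -33.24
(16) = 3.32
(17) = 85.00
(18) = -22.00
(19) = 28.00
(20) = -16.00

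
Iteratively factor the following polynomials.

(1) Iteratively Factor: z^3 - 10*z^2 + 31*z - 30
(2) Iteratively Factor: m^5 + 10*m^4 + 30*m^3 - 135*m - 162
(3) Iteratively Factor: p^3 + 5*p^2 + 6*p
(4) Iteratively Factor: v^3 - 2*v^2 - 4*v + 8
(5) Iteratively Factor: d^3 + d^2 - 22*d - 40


(1) = (z - 5)*(z^2 - 5*z + 6) = (z - 5)*(z - 3)*(z - 2)
(2) = (m + 3)*(m^4 + 7*m^3 + 9*m^2 - 27*m - 54) = (m + 3)^2*(m^3 + 4*m^2 - 3*m - 18) = (m - 2)*(m + 3)^2*(m^2 + 6*m + 9) = (m - 2)*(m + 3)^3*(m + 3)
(3) = (p + 3)*(p^2 + 2*p) = (p + 2)*(p + 3)*(p)
(4) = (v - 2)*(v^2 - 4) = (v - 2)^2*(v + 2)
(5) = (d + 2)*(d^2 - d - 20) = (d - 5)*(d + 2)*(d + 4)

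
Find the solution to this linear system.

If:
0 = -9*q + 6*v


Then:
q = 2*v/3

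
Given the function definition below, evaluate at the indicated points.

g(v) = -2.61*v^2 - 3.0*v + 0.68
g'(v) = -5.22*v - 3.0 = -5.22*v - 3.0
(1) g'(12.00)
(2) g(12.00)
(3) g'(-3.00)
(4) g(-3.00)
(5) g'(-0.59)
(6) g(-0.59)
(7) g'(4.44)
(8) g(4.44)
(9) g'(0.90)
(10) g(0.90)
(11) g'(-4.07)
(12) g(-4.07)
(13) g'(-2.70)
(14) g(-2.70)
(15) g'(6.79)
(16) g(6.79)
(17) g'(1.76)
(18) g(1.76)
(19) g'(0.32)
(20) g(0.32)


(1) = -65.64
(2) = -411.16
(3) = 12.66
(4) = -13.81
(5) = 0.08
(6) = 1.54
(7) = -26.18
(8) = -64.09
(9) = -7.70
(10) = -4.13
(11) = 18.25
(12) = -30.34
(13) = 11.09
(14) = -10.25
(15) = -38.44
(16) = -140.02
(17) = -12.19
(18) = -12.68
(19) = -4.67
(20) = -0.55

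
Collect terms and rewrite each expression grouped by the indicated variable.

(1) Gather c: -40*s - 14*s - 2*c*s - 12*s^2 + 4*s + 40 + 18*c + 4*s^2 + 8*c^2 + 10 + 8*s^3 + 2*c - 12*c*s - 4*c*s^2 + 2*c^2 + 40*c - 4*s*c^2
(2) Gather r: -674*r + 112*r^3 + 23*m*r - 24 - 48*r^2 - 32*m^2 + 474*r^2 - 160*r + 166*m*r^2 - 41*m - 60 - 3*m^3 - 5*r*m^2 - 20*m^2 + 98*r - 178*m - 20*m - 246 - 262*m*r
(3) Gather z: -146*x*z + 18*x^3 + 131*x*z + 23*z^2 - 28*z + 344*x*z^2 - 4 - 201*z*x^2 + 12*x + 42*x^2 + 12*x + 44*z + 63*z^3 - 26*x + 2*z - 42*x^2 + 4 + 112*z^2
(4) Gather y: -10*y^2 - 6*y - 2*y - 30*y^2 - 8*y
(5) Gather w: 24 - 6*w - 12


(1) = c^2*(10 - 4*s) + c*(-4*s^2 - 14*s + 60) + 8*s^3 - 8*s^2 - 50*s + 50
(2) = -3*m^3 - 52*m^2 - 239*m + 112*r^3 + r^2*(166*m + 426) + r*(-5*m^2 - 239*m - 736) - 330
(3) = 18*x^3 - 2*x + 63*z^3 + z^2*(344*x + 135) + z*(-201*x^2 - 15*x + 18)
(4) = -40*y^2 - 16*y
(5) = 12 - 6*w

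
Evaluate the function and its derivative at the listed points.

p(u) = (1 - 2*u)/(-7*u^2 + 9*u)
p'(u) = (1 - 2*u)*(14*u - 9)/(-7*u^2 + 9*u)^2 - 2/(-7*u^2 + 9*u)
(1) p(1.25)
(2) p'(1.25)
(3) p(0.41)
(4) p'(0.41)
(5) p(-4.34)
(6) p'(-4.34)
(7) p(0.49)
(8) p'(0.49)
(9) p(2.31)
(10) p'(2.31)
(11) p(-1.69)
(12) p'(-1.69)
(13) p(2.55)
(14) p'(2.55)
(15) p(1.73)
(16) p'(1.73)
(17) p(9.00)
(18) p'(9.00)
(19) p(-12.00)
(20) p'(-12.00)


(1) = -4.80
(2) = -136.96
(3) = 0.07
(4) = -0.89
(5) = -0.06
(6) = -0.01
(7) = 0.01
(8) = -0.74
(9) = 0.22
(10) = -0.19
(11) = -0.12
(12) = -0.06
(13) = 0.18
(14) = -0.13
(15) = 0.46
(16) = -0.92
(17) = 0.03
(18) = -0.00
(19) = -0.02
(20) = -0.00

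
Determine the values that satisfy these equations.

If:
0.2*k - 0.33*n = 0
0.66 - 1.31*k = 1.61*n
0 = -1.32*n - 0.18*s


Then:
k = 0.29
n = 0.17
s = -1.28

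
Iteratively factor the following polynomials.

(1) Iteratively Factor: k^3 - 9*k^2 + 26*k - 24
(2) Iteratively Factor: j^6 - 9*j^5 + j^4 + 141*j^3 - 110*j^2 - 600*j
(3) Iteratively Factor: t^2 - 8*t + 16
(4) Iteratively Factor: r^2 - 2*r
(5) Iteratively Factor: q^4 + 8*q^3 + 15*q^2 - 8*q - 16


(1) = (k - 2)*(k^2 - 7*k + 12) = (k - 3)*(k - 2)*(k - 4)
(2) = (j - 5)*(j^5 - 4*j^4 - 19*j^3 + 46*j^2 + 120*j) = (j - 5)*(j + 3)*(j^4 - 7*j^3 + 2*j^2 + 40*j) = (j - 5)*(j + 2)*(j + 3)*(j^3 - 9*j^2 + 20*j) = j*(j - 5)*(j + 2)*(j + 3)*(j^2 - 9*j + 20) = j*(j - 5)^2*(j + 2)*(j + 3)*(j - 4)
(3) = (t - 4)*(t - 4)
(4) = (r)*(r - 2)
(5) = (q + 1)*(q^3 + 7*q^2 + 8*q - 16) = (q + 1)*(q + 4)*(q^2 + 3*q - 4) = (q - 1)*(q + 1)*(q + 4)*(q + 4)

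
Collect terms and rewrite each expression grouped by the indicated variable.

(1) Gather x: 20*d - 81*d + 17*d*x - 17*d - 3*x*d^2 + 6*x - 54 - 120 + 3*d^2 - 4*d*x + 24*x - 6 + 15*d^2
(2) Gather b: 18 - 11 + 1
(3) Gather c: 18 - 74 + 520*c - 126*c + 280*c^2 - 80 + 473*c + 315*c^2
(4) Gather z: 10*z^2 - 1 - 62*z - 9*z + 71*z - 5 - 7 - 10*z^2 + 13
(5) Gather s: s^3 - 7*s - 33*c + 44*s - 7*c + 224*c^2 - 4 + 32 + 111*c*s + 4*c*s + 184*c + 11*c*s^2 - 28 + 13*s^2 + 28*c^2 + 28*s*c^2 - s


(1) = 18*d^2 - 78*d + x*(-3*d^2 + 13*d + 30) - 180
(2) = 8
(3) = 595*c^2 + 867*c - 136
(4) = 0
(5) = 252*c^2 + 144*c + s^3 + s^2*(11*c + 13) + s*(28*c^2 + 115*c + 36)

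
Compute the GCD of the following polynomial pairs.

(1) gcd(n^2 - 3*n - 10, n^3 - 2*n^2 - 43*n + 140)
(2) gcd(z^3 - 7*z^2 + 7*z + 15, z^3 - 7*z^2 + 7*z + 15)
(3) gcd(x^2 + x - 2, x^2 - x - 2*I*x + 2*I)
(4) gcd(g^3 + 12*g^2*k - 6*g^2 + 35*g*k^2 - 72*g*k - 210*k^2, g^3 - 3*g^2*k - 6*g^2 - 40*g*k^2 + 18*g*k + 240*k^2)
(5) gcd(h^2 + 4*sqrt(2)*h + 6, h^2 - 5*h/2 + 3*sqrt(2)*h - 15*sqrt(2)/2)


(1) = gcd((n - 5)*(n + 2), (n - 5)*(n - 4)*(n + 7)) = n - 5
(2) = gcd((z - 5)*(z - 3)*(z + 1), (z - 5)*(z - 3)*(z + 1)) = z^3 - 7*z^2 + 7*z + 15
(3) = gcd((x - 1)*(x + 2), (x - 1)*(x - 2*I)) = x - 1
(4) = g^2 + 5*g*k - 6*g - 30*k
(5) = h + 3*sqrt(2)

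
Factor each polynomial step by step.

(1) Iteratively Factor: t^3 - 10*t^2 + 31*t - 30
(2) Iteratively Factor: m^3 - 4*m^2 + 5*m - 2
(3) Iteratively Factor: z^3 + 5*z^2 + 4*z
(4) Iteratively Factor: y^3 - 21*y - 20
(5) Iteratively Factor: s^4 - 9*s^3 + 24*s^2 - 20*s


(1) = (t - 5)*(t^2 - 5*t + 6) = (t - 5)*(t - 3)*(t - 2)
(2) = (m - 1)*(m^2 - 3*m + 2) = (m - 1)^2*(m - 2)
(3) = (z + 4)*(z^2 + z) = (z + 1)*(z + 4)*(z)
(4) = (y - 5)*(y^2 + 5*y + 4) = (y - 5)*(y + 1)*(y + 4)
(5) = (s - 5)*(s^3 - 4*s^2 + 4*s) = (s - 5)*(s - 2)*(s^2 - 2*s) = s*(s - 5)*(s - 2)*(s - 2)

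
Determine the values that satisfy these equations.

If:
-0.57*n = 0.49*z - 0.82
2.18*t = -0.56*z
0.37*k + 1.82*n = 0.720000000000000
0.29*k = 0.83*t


Then:
k = -0.76
n = 0.55
t = -0.27
z = 1.03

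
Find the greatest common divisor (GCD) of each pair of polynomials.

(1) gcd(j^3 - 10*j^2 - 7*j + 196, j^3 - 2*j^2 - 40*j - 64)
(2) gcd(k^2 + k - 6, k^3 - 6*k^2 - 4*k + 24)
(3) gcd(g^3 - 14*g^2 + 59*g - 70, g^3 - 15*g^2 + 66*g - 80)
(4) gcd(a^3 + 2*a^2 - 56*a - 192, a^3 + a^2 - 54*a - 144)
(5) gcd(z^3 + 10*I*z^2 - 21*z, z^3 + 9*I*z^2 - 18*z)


(1) = gcd((j - 7)^2*(j + 4), (j - 8)*(j + 2)*(j + 4)) = j + 4
(2) = gcd((k - 2)*(k + 3), (k - 6)*(k - 2)*(k + 2)) = k - 2
(3) = gcd((g - 7)*(g - 5)*(g - 2), (g - 8)*(g - 5)*(g - 2)) = g^2 - 7*g + 10
(4) = a^2 - 2*a - 48
(5) = z^2 + 3*I*z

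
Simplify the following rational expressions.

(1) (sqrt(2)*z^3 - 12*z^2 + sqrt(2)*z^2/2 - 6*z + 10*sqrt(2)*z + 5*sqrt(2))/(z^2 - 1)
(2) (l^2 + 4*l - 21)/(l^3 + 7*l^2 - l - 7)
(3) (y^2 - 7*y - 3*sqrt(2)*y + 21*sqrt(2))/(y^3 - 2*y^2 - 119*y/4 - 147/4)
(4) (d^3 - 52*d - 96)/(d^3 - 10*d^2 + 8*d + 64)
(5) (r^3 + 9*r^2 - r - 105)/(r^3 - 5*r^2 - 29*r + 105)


(1) = (2*sqrt(2)*z^3 + z^2*(-24 + sqrt(2)) + z*(-12 + 20*sqrt(2)) + 10*sqrt(2))/(2*z^2 - 2)
(2) = (l - 3)/(l^2 - 1)
(3) = (4*y - 12*sqrt(2))/(4*y^2 + 20*y + 21)
(4) = (d + 6)/(d - 4)
(5) = (r + 7)/(r - 7)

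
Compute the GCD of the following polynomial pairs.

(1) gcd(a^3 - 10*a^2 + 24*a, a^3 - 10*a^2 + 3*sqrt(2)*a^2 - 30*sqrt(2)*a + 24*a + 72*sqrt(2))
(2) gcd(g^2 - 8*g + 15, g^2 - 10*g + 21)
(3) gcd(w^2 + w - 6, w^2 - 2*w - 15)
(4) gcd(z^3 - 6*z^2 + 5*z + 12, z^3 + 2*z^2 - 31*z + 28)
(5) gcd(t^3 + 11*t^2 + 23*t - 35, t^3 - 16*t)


(1) = gcd(a*(a - 6)*(a - 4), (a - 6)*(a - 4)*(a + 3*sqrt(2))) = a^2 - 10*a + 24
(2) = gcd((g - 5)*(g - 3), (g - 7)*(g - 3)) = g - 3
(3) = w + 3
(4) = z - 4
(5) = gcd((t - 1)*(t + 5)*(t + 7), t*(t - 4)*(t + 4)) = 1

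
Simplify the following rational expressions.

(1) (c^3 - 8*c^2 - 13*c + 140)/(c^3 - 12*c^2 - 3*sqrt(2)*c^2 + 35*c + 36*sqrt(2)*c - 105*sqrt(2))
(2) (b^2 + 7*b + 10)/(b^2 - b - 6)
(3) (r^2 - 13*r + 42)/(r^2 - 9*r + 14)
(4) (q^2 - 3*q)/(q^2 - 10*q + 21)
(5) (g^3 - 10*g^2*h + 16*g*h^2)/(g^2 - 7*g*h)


(1) = (c + 4)/(c - 3*sqrt(2))
(2) = (b + 5)/(b - 3)
(3) = (r - 6)/(r - 2)
(4) = q/(q - 7)
(5) = (g^2 - 10*g*h + 16*h^2)/(g - 7*h)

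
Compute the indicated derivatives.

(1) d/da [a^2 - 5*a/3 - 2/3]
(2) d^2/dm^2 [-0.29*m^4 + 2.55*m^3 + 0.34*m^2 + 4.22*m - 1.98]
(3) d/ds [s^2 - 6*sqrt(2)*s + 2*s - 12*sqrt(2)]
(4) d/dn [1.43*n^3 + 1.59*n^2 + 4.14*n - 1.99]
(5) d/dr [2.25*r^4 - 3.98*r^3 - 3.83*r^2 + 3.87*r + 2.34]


(1) = 2*a - 5/3
(2) = -3.48*m^2 + 15.3*m + 0.68
(3) = 2*s - 6*sqrt(2) + 2
(4) = 4.29*n^2 + 3.18*n + 4.14
(5) = 9.0*r^3 - 11.94*r^2 - 7.66*r + 3.87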